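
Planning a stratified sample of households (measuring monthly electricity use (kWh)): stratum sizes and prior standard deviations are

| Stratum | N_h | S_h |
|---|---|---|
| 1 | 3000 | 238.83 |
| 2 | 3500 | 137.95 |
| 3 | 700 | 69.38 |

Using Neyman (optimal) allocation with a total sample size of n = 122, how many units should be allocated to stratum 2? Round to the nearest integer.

Neyman allocation: n_h = n · N_h S_h / Σ N_i S_i, with n = 122.
  stratum 1: N_h·S_h = 3000·238.83 = 716490.00
  stratum 2: N_h·S_h = 3500·137.95 = 482825.00
  stratum 3: N_h·S_h = 700·69.38 = 48566.00
Σ N_h S_h = 1247881.00
n for stratum 2 = 122·482825.00/1247881.00 = 47.204 → 47

47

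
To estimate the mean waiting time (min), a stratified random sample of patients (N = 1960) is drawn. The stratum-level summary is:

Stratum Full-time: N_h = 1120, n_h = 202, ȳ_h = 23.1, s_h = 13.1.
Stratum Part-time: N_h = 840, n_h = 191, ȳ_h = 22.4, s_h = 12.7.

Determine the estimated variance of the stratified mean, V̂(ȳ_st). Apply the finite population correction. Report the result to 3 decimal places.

V̂(ȳ_st) ≈ 0.347

V̂(ȳ_st) = Σ W_h² (1 − n_h/N_h) s_h²/n_h, with W_h = N_h/N and N = 1960:
  stratum Full-time: (1120/1960)²·(1 − 202/1120)·13.1²/202 = 0.227373
  stratum Part-time: (840/1960)²·(1 − 191/840)·12.7²/191 = 0.119836
V̂(ȳ_st) = 0.347209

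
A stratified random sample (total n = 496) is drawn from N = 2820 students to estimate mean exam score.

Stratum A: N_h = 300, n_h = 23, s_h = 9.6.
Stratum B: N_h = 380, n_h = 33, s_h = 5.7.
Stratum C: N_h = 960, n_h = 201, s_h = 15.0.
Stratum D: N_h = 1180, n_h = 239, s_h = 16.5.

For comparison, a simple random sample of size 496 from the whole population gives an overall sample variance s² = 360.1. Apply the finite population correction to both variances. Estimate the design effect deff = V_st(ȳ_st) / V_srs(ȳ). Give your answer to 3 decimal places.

V̂(ȳ_st) = Σ W_h² (1 − n_h/N_h) s_h²/n_h, with W_h = N_h/N and N = 2820:
  stratum A: (300/2820)²·(1 − 23/300)·9.6²/23 = 0.0418714
  stratum B: (380/2820)²·(1 − 33/380)·5.7²/33 = 0.0163249
  stratum C: (960/2820)²·(1 − 201/960)·15.0²/201 = 0.102565
  stratum D: (1180/2820)²·(1 − 239/1180)·16.5²/239 = 0.159054
V_st = 0.319815
V_srs = (1 − 496/2820)·360.1/496 = 0.598313
deff = V_st / V_srs = 0.319815/0.598313 = 0.5345

deff ≈ 0.535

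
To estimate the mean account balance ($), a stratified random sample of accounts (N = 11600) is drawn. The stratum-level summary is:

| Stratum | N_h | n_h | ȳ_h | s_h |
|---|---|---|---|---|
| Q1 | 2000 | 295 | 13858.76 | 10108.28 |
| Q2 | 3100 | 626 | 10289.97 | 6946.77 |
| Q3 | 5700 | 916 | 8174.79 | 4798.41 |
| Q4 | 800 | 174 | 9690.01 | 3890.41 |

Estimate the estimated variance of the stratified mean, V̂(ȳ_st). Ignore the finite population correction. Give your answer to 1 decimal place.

V̂(ȳ_st) ≈ 22284.7

V̂(ȳ_st) = Σ W_h² s_h²/n_h, with W_h = N_h/N and N = 11600:
  stratum Q1: (2000/11600)²·10108.28²/295 = 10296.2
  stratum Q2: (3100/11600)²·6946.77²/626 = 5505.53
  stratum Q3: (5700/11600)²·4798.41²/916 = 6069.22
  stratum Q4: (800/11600)²·3890.41²/174 = 413.719
V̂(ȳ_st) = 22284.7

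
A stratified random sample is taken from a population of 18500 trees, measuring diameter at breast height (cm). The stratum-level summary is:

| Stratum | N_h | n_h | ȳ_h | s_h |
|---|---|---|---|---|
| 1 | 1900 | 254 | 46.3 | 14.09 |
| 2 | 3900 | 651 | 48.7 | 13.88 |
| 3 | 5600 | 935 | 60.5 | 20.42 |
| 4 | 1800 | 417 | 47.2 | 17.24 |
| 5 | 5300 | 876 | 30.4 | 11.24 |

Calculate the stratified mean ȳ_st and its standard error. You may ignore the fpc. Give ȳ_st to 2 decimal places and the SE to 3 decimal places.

ȳ_st ≈ 46.64, SE ≈ 0.284

ȳ_st = Σ W_h ȳ_h = (1900·46.3 + 3900·48.7 + 5600·60.5 + 1800·47.2 + 5300·30.4)/18500 = 46.63676
V̂(ȳ_st) = Σ W_h² s_h²/n_h, with W_h = N_h/N and N = 18500:
  stratum 1: (1900/18500)²·14.09²/254 = 0.00824427
  stratum 2: (3900/18500)²·13.88²/651 = 0.0131518
  stratum 3: (5600/18500)²·20.42²/935 = 0.0408632
  stratum 4: (1800/18500)²·17.24²/417 = 0.00674746
  stratum 5: (5300/18500)²·11.24²/876 = 0.0118369
V̂(ȳ_st) = 0.0808436
SE(ȳ_st) = √0.0808436 = 0.28433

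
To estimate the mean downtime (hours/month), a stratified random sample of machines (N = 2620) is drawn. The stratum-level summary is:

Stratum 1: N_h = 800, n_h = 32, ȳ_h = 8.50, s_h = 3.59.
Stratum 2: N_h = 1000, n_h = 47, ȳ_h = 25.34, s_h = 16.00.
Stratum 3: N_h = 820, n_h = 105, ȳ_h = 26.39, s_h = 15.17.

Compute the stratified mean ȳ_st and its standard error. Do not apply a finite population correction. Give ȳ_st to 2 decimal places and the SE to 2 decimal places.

ȳ_st ≈ 20.53, SE ≈ 1.02

ȳ_st = Σ W_h ȳ_h = (800·8.50 + 1000·25.34 + 820·26.39)/2620 = 20.52664
V̂(ȳ_st) = Σ W_h² s_h²/n_h, with W_h = N_h/N and N = 2620:
  stratum 1: (800/2620)²·3.59²/32 = 0.0375506
  stratum 2: (1000/2620)²·16.00²/47 = 0.793486
  stratum 3: (820/2620)²·15.17²/105 = 0.214688
V̂(ȳ_st) = 1.04572
SE(ȳ_st) = √1.04572 = 1.02261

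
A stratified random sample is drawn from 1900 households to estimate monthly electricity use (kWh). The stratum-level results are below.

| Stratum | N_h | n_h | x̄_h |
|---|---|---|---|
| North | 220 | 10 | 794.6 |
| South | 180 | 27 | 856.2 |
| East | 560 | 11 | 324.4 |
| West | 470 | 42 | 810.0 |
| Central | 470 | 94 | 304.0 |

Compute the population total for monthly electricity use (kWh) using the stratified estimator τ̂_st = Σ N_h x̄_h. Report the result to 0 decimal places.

τ̂_st = Σ N_h x̄_h = 220·794.6 + 180·856.2 + 560·324.4 + 470·810.0 + 470·304.0 = 1034172

τ̂_st ≈ 1034172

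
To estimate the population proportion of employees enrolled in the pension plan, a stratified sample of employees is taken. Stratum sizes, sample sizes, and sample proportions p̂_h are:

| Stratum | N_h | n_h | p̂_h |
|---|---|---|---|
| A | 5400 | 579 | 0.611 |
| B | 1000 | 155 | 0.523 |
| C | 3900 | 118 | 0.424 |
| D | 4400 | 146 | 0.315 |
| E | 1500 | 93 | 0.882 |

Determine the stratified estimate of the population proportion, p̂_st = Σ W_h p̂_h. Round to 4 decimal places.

p̂_st ≈ 0.5052

N = 16200; stratum weights W_h = N_h/N.
p̂_st = Σ W_h p̂_h = (5400·0.611 + 1000·0.523 + 3900·0.424 + 4400·0.315 + 1500·0.882)/16200 = 0.50525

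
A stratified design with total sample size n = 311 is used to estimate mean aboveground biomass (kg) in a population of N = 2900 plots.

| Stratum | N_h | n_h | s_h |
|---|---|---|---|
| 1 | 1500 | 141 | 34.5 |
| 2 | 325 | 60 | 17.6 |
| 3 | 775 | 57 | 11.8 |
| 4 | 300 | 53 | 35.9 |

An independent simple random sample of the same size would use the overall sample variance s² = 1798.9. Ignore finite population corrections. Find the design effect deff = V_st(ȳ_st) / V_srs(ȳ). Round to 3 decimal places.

V̂(ȳ_st) = Σ W_h² s_h²/n_h, with W_h = N_h/N and N = 2900:
  stratum 1: (1500/2900)²·34.5²/141 = 2.25842
  stratum 2: (325/2900)²·17.6²/60 = 0.0648403
  stratum 3: (775/2900)²·11.8²/57 = 0.17446
  stratum 4: (300/2900)²·35.9²/53 = 0.260231
V_st = 2.75796
V_srs = s²/n = 1798.9/311 = 5.78424
deff = V_st / V_srs = 2.75796/5.78424 = 0.4768

deff ≈ 0.477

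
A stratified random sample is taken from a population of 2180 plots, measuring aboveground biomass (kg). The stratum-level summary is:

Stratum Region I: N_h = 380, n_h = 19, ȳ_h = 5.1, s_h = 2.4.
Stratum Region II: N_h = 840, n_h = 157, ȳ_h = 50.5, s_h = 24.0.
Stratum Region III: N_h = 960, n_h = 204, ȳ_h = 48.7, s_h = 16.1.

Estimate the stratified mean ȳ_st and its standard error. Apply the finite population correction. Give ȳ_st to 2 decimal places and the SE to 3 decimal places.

ȳ_st = Σ W_h ȳ_h = (380·5.1 + 840·50.5 + 960·48.7)/2180 = 41.79358
V̂(ȳ_st) = Σ W_h² (1 − n_h/N_h) s_h²/n_h, with W_h = N_h/N and N = 2180:
  stratum Region I: (380/2180)²·(1 − 19/380)·2.4²/19 = 0.00875078
  stratum Region II: (840/2180)²·(1 − 157/840)·24.0²/157 = 0.442904
  stratum Region III: (960/2180)²·(1 − 204/960)·16.1²/204 = 0.194045
V̂(ȳ_st) = 0.6457
SE(ȳ_st) = √0.6457 = 0.803554

ȳ_st ≈ 41.79, SE ≈ 0.804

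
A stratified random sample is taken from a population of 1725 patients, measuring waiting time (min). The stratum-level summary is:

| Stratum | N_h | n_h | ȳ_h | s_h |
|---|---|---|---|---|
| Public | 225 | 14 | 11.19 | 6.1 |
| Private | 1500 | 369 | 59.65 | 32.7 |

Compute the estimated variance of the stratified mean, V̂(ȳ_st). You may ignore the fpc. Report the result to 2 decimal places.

V̂(ȳ_st) ≈ 2.24

V̂(ȳ_st) = Σ W_h² s_h²/n_h, with W_h = N_h/N and N = 1725:
  stratum Public: (225/1725)²·6.1²/14 = 0.0452187
  stratum Private: (1500/1725)²·32.7²/369 = 2.19116
V̂(ȳ_st) = 2.23638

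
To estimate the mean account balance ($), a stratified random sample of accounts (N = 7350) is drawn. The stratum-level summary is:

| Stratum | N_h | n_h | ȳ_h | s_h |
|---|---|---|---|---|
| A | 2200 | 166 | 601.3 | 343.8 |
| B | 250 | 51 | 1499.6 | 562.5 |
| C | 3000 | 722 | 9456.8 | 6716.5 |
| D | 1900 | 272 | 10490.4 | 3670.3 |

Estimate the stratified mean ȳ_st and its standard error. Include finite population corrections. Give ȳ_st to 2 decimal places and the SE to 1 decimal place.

ȳ_st = Σ W_h ȳ_h = (2200·601.3 + 250·1499.6 + 3000·9456.8 + 1900·10490.4)/7350 = 6802.71020
V̂(ȳ_st) = Σ W_h² (1 − n_h/N_h) s_h²/n_h, with W_h = N_h/N and N = 7350:
  stratum A: (2200/7350)²·(1 − 166/2200)·343.8²/166 = 58.9797
  stratum B: (250/7350)²·(1 − 51/250)·562.5²/51 = 5.71338
  stratum C: (3000/7350)²·(1 − 722/3000)·6716.5²/722 = 7904.04
  stratum D: (1900/7350)²·(1 − 272/1900)·3670.3²/272 = 2835.75
V̂(ȳ_st) = 10804.5
SE(ȳ_st) = √10804.5 = 103.945

ȳ_st ≈ 6802.71, SE ≈ 103.9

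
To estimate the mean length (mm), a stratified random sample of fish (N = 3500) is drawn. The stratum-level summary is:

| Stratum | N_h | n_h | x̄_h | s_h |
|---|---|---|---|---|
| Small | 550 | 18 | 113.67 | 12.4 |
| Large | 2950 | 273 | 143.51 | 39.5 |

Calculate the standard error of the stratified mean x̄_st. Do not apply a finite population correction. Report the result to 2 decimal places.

SE(x̄_st) ≈ 2.07

V̂(x̄_st) = Σ W_h² s_h²/n_h, with W_h = N_h/N and N = 3500:
  stratum Small: (550/3500)²·12.4²/18 = 0.210941
  stratum Large: (2950/3500)²·39.5²/273 = 4.06013
V̂(x̄_st) = 4.27107
SE(x̄_st) = √4.27107 = 2.06666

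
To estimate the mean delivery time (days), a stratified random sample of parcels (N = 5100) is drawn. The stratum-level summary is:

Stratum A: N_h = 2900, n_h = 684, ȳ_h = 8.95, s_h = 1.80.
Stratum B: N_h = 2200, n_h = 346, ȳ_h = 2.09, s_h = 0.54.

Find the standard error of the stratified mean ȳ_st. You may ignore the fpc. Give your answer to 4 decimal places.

SE(ȳ_st) ≈ 0.0411

V̂(ȳ_st) = Σ W_h² s_h²/n_h, with W_h = N_h/N and N = 5100:
  stratum A: (2900/5100)²·1.80²/684 = 0.0015316
  stratum B: (2200/5100)²·0.54²/346 = 0.000156825
V̂(ȳ_st) = 0.00168842
SE(ȳ_st) = √0.00168842 = 0.0410904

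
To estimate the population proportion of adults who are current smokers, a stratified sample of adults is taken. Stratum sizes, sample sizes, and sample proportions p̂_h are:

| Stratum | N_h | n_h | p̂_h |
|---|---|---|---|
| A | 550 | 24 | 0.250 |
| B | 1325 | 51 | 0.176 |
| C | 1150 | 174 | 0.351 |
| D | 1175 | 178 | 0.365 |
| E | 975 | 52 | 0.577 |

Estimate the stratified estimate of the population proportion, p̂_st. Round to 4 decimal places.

p̂_st ≈ 0.3412

N = 5175; stratum weights W_h = N_h/N.
p̂_st = Σ W_h p̂_h = (550·0.250 + 1325·0.176 + 1150·0.351 + 1175·0.365 + 975·0.577)/5175 = 0.34122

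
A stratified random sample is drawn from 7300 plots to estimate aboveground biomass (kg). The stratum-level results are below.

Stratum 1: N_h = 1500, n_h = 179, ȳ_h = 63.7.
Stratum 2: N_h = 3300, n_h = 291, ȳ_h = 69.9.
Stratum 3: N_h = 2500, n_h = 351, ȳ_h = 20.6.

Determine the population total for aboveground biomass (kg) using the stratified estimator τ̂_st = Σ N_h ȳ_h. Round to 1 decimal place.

τ̂_st ≈ 377720.0

τ̂_st = Σ N_h ȳ_h = 1500·63.7 + 3300·69.9 + 2500·20.6 = 377720.0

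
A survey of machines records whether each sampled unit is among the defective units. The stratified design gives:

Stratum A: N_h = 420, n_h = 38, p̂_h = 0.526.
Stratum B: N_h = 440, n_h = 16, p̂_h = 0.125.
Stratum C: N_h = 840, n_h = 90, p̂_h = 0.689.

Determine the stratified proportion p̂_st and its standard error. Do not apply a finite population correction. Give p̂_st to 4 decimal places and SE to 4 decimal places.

N = 1700; stratum weights W_h = N_h/N.
p̂_st = Σ W_h p̂_h = (420·0.526 + 440·0.125 + 840·0.689)/1700 = 0.50275
V̂(p̂_st) = Σ W_h² p̂_h(1−p̂_h)/(n_h−1):
  stratum A: (420/1700)²·0.526·0.474/37 = 0.000411304
  stratum B: (440/1700)²·0.125·0.875/15 = 0.000488466
  stratum C: (840/1700)²·0.689·0.311/89 = 0.000587828
V̂(p̂_st) = 0.0014876; SE = √V̂ = 0.0385694

p̂_st ≈ 0.5028, SE ≈ 0.0386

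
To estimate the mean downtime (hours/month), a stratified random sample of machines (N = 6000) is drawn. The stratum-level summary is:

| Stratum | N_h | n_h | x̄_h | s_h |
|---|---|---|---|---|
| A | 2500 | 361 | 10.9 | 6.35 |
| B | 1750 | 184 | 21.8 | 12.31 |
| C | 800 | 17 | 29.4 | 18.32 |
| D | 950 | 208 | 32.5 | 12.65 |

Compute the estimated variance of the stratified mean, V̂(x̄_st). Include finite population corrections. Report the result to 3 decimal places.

V̂(x̄_st) ≈ 0.438

V̂(x̄_st) = Σ W_h² (1 − n_h/N_h) s_h²/n_h, with W_h = N_h/N and N = 6000:
  stratum A: (2500/6000)²·(1 − 361/2500)·6.35²/361 = 0.0165916
  stratum B: (1750/6000)²·(1 − 184/1750)·12.31²/184 = 0.0626939
  stratum C: (800/6000)²·(1 − 17/800)·18.32²/17 = 0.343519
  stratum D: (950/6000)²·(1 − 208/950)·12.65²/208 = 0.0150641
V̂(x̄_st) = 0.437869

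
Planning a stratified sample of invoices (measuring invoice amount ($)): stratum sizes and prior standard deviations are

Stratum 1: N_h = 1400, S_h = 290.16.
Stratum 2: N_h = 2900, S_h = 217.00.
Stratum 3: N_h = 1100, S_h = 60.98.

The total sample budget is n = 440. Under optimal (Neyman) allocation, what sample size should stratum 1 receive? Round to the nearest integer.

Neyman allocation: n_h = n · N_h S_h / Σ N_i S_i, with n = 440.
  stratum 1: N_h·S_h = 1400·290.16 = 406224.00
  stratum 2: N_h·S_h = 2900·217.00 = 629300.00
  stratum 3: N_h·S_h = 1100·60.98 = 67078.00
Σ N_h S_h = 1102602.00
n for stratum 1 = 440·406224.00/1102602.00 = 162.106 → 162

162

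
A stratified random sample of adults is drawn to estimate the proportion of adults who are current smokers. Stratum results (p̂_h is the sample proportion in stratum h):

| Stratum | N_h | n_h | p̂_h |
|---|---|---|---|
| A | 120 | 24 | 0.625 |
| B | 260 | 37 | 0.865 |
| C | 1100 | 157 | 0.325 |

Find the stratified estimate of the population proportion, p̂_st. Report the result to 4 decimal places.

p̂_st ≈ 0.4442

N = 1480; stratum weights W_h = N_h/N.
p̂_st = Σ W_h p̂_h = (120·0.625 + 260·0.865 + 1100·0.325)/1480 = 0.44419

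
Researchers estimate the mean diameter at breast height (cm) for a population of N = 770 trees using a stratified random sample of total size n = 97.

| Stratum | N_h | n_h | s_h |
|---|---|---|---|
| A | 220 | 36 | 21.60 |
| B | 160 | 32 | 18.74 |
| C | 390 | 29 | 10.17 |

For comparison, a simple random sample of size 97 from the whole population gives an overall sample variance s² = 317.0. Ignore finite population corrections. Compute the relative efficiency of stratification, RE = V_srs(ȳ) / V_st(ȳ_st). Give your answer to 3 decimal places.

V̂(ȳ_st) = Σ W_h² s_h²/n_h, with W_h = N_h/N and N = 770:
  stratum A: (220/770)²·21.60²/36 = 1.05796
  stratum B: (160/770)²·18.74²/32 = 0.473857
  stratum C: (390/770)²·10.17²/29 = 0.914938
V_st = 2.44675
V_srs = s²/n = 317.0/97 = 3.26804
Relative efficiency = V_srs / V_st = 3.26804/2.44675 = 1.3357

RE ≈ 1.336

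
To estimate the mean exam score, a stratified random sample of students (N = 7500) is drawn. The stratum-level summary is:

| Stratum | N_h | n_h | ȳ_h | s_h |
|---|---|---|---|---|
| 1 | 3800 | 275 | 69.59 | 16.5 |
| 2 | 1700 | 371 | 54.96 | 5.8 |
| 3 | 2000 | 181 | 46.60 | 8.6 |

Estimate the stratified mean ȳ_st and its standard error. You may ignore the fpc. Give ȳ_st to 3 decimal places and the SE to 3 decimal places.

ȳ_st = Σ W_h ȳ_h = (3800·69.59 + 1700·54.96 + 2000·46.60)/7500 = 60.14320
V̂(ȳ_st) = Σ W_h² s_h²/n_h, with W_h = N_h/N and N = 7500:
  stratum 1: (3800/7500)²·16.5²/275 = 0.254144
  stratum 2: (1700/7500)²·5.8²/371 = 0.00465862
  stratum 3: (2000/7500)²·8.6²/181 = 0.0290573
V̂(ȳ_st) = 0.28786
SE(ȳ_st) = √0.28786 = 0.536526

ȳ_st ≈ 60.143, SE ≈ 0.537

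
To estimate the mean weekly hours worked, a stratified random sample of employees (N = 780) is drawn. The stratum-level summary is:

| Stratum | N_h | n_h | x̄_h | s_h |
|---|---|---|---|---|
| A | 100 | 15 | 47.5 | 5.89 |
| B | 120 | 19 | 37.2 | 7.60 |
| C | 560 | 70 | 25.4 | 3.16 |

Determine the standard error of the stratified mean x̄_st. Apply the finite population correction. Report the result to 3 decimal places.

SE(x̄_st) ≈ 0.396

V̂(x̄_st) = Σ W_h² (1 − n_h/N_h) s_h²/n_h, with W_h = N_h/N and N = 780:
  stratum A: (100/780)²·(1 − 15/100)·5.89²/15 = 0.0323124
  stratum B: (120/780)²·(1 − 19/120)·7.60²/19 = 0.0605602
  stratum C: (560/780)²·(1 − 70/560)·3.16²/70 = 0.0643385
V̂(x̄_st) = 0.157211
SE(x̄_st) = √0.157211 = 0.396498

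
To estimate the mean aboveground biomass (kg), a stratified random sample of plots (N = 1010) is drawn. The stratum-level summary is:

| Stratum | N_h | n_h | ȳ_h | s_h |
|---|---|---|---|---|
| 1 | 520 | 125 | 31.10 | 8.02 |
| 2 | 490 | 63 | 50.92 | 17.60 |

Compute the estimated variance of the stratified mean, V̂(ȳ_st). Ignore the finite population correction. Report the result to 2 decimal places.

V̂(ȳ_st) = Σ W_h² s_h²/n_h, with W_h = N_h/N and N = 1010:
  stratum 1: (520/1010)²·8.02²/125 = 0.136396
  stratum 2: (490/1010)²·17.60²/63 = 1.15727
V̂(ȳ_st) = 1.29367

V̂(ȳ_st) ≈ 1.29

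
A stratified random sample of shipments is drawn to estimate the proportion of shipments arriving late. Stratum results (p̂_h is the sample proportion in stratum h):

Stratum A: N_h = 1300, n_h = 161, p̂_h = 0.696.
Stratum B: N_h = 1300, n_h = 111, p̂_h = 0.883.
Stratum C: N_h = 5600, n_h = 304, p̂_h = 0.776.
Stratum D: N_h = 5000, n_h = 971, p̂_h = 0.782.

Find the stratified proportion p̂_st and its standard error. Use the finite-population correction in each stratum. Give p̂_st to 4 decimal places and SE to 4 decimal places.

N = 13200; stratum weights W_h = N_h/N.
p̂_st = Σ W_h p̂_h = (1300·0.696 + 1300·0.883 + 5600·0.776 + 5000·0.782)/13200 = 0.78093
V̂(p̂_st) = Σ W_h² (1 − n_h/N_h) p̂_h(1−p̂_h)/(n_h−1):
  stratum A: (1300/13200)²·(1 − 161/1300)·0.696·0.304/160 = 1.12378e-05
  stratum B: (1300/13200)²·(1 − 111/1300)·0.883·0.117/110 = 8.33165e-06
  stratum C: (5600/13200)²·(1 − 304/5600)·0.776·0.224/303 = 9.76462e-05
  stratum D: (5000/13200)²·(1 − 971/5000)·0.782·0.218/970 = 2.03194e-05
V̂(p̂_st) = 0.000137535; SE = √V̂ = 0.0117275

p̂_st ≈ 0.7809, SE ≈ 0.0117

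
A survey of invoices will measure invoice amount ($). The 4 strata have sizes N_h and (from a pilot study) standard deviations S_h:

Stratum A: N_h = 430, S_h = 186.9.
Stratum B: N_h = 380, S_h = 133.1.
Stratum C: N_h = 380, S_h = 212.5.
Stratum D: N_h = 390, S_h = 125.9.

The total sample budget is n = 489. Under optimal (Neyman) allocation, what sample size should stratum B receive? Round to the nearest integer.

Neyman allocation: n_h = n · N_h S_h / Σ N_i S_i, with n = 489.
  stratum A: N_h·S_h = 430·186.9 = 80367.00
  stratum B: N_h·S_h = 380·133.1 = 50578.00
  stratum C: N_h·S_h = 380·212.5 = 80750.00
  stratum D: N_h·S_h = 390·125.9 = 49101.00
Σ N_h S_h = 260796.00
n for stratum B = 489·50578.00/260796.00 = 94.835 → 95

95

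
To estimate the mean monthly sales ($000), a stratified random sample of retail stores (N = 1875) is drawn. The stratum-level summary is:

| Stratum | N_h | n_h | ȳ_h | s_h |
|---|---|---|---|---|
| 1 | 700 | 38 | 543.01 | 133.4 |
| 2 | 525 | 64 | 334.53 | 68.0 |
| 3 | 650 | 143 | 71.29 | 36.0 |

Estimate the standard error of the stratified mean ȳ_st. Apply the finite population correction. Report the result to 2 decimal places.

V̂(ȳ_st) = Σ W_h² (1 − n_h/N_h) s_h²/n_h, with W_h = N_h/N and N = 1875:
  stratum 1: (700/1875)²·(1 − 38/700)·133.4²/38 = 61.7279
  stratum 2: (525/1875)²·(1 − 64/525)·68.0²/64 = 4.97388
  stratum 3: (650/1875)²·(1 − 143/650)·36.0²/143 = 0.849548
V̂(ȳ_st) = 67.5513
SE(ȳ_st) = √67.5513 = 8.21896

SE(ȳ_st) ≈ 8.22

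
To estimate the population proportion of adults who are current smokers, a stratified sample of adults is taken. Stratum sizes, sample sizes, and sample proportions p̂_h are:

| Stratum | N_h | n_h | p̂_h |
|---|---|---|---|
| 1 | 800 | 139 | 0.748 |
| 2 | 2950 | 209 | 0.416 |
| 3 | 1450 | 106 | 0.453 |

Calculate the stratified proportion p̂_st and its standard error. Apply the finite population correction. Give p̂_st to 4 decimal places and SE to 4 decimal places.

p̂_st ≈ 0.4774, SE ≈ 0.0234

N = 5200; stratum weights W_h = N_h/N.
p̂_st = Σ W_h p̂_h = (800·0.748 + 2950·0.416 + 1450·0.453)/5200 = 0.47739
V̂(p̂_st) = Σ W_h² (1 − n_h/N_h) p̂_h(1−p̂_h)/(n_h−1):
  stratum 1: (800/5200)²·(1 − 139/800)·0.748·0.252/138 = 2.67121e-05
  stratum 2: (2950/5200)²·(1 − 209/2950)·0.416·0.584/208 = 0.000349275
  stratum 3: (1450/5200)²·(1 − 106/1450)·0.453·0.547/105 = 0.000170081
V̂(p̂_st) = 0.000546068; SE = √V̂ = 0.0233681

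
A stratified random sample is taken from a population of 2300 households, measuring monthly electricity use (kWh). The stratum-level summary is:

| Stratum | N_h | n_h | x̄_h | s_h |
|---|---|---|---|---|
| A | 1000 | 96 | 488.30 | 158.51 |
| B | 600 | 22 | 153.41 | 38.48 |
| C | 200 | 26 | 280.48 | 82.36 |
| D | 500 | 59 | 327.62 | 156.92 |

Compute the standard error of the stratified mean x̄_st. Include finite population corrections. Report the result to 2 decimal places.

SE(x̄_st) ≈ 8.26

V̂(x̄_st) = Σ W_h² (1 − n_h/N_h) s_h²/n_h, with W_h = N_h/N and N = 2300:
  stratum A: (1000/2300)²·(1 − 96/1000)·158.51²/96 = 44.7255
  stratum B: (600/2300)²·(1 − 22/600)·38.48²/22 = 4.41236
  stratum C: (200/2300)²·(1 − 26/200)·82.36²/26 = 1.71626
  stratum D: (500/2300)²·(1 − 59/500)·156.92²/59 = 17.3963
V̂(x̄_st) = 68.2504
SE(x̄_st) = √68.2504 = 8.26138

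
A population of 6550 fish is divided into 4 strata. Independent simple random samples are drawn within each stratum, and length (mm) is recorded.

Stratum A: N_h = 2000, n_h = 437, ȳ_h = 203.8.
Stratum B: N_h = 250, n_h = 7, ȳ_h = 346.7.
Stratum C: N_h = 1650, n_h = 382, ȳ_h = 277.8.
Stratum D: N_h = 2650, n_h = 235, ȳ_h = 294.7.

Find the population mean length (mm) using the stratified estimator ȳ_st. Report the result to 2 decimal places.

ȳ_st ≈ 264.67

N = Σ N_h = 6550. Stratum weights W_h = N_h/N.
ȳ_st = (2000·203.8 + 250·346.7 + 1650·277.8 + 2650·294.7) / 6550 = 264.6718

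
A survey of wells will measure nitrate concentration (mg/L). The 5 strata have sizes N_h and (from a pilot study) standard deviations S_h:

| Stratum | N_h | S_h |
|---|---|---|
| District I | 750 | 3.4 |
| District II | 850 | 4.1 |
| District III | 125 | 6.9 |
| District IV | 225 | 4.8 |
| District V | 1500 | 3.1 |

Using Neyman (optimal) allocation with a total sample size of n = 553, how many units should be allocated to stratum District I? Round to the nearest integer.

112

Neyman allocation: n_h = n · N_h S_h / Σ N_i S_i, with n = 553.
  stratum District I: N_h·S_h = 750·3.4 = 2550.00
  stratum District II: N_h·S_h = 850·4.1 = 3485.00
  stratum District III: N_h·S_h = 125·6.9 = 862.50
  stratum District IV: N_h·S_h = 225·4.8 = 1080.00
  stratum District V: N_h·S_h = 1500·3.1 = 4650.00
Σ N_h S_h = 12627.50
n for stratum District I = 553·2550.00/12627.50 = 111.673 → 112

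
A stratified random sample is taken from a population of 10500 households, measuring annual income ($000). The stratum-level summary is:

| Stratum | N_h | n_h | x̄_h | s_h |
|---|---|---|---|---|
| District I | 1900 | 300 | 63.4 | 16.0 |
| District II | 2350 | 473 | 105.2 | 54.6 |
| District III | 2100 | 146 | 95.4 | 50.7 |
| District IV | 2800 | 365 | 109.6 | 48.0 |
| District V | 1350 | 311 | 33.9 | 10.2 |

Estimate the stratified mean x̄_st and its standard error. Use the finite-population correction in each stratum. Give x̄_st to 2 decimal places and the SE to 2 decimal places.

x̄_st ≈ 87.68, SE ≈ 1.15

x̄_st = Σ W_h x̄_h = (1900·63.4 + 2350·105.2 + 2100·95.4 + 2800·109.6 + 1350·33.9)/10500 = 87.68238
V̂(x̄_st) = Σ W_h² (1 − n_h/N_h) s_h²/n_h, with W_h = N_h/N and N = 10500:
  stratum District I: (1900/10500)²·(1 − 300/1900)·16.0²/300 = 0.0235296
  stratum District II: (2350/10500)²·(1 − 473/2350)·54.6²/473 = 0.252161
  stratum District III: (2100/10500)²·(1 − 146/2100)·50.7²/146 = 0.655282
  stratum District IV: (2800/10500)²·(1 − 365/2800)·48.0²/365 = 0.390362
  stratum District V: (1350/10500)²·(1 − 311/1350)·10.2²/311 = 0.00425609
V̂(x̄_st) = 1.32559
SE(x̄_st) = √1.32559 = 1.15134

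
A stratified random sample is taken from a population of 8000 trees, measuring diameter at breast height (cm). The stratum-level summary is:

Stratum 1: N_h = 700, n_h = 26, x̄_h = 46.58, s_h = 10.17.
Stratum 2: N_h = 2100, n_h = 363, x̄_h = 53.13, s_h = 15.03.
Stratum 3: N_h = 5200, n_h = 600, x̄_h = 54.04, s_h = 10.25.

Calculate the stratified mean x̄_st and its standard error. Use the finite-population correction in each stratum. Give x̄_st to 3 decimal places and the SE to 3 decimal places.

x̄_st ≈ 53.148, SE ≈ 0.361

x̄_st = Σ W_h x̄_h = (700·46.58 + 2100·53.13 + 5200·54.04)/8000 = 53.14838
V̂(x̄_st) = Σ W_h² (1 − n_h/N_h) s_h²/n_h, with W_h = N_h/N and N = 8000:
  stratum 1: (700/8000)²·(1 − 26/700)·10.17²/26 = 0.0293256
  stratum 2: (2100/8000)²·(1 − 363/2100)·15.03²/363 = 0.0354691
  stratum 3: (5200/8000)²·(1 − 600/5200)·10.25²/600 = 0.0654452
V̂(x̄_st) = 0.13024
SE(x̄_st) = √0.13024 = 0.360888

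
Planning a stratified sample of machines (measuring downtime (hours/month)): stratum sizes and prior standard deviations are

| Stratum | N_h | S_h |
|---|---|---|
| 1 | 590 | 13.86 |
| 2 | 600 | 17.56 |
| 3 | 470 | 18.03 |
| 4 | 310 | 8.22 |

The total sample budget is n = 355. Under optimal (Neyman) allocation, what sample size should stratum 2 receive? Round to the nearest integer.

Neyman allocation: n_h = n · N_h S_h / Σ N_i S_i, with n = 355.
  stratum 1: N_h·S_h = 590·13.86 = 8177.40
  stratum 2: N_h·S_h = 600·17.56 = 10536.00
  stratum 3: N_h·S_h = 470·18.03 = 8474.10
  stratum 4: N_h·S_h = 310·8.22 = 2548.20
Σ N_h S_h = 29735.70
n for stratum 2 = 355·10536.00/29735.70 = 125.784 → 126

126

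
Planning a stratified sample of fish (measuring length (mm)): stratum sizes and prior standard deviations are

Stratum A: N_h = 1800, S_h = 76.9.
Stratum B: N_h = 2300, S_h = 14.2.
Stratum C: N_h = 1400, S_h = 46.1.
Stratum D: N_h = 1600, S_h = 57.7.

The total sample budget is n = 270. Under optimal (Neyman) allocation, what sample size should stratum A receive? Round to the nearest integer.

Neyman allocation: n_h = n · N_h S_h / Σ N_i S_i, with n = 270.
  stratum A: N_h·S_h = 1800·76.9 = 138420.00
  stratum B: N_h·S_h = 2300·14.2 = 32660.00
  stratum C: N_h·S_h = 1400·46.1 = 64540.00
  stratum D: N_h·S_h = 1600·57.7 = 92320.00
Σ N_h S_h = 327940.00
n for stratum A = 270·138420.00/327940.00 = 113.964 → 114

114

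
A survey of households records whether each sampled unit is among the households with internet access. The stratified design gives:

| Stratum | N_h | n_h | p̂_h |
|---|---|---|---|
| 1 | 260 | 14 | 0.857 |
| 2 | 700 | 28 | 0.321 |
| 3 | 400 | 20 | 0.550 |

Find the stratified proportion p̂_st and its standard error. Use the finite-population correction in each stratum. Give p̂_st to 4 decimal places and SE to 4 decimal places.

p̂_st ≈ 0.4908, SE ≈ 0.0587

N = 1360; stratum weights W_h = N_h/N.
p̂_st = Σ W_h p̂_h = (260·0.857 + 700·0.321 + 400·0.550)/1360 = 0.49082
V̂(p̂_st) = Σ W_h² (1 − n_h/N_h) p̂_h(1−p̂_h)/(n_h−1):
  stratum 1: (260/1360)²·(1 − 14/260)·0.857·0.143/13 = 0.00032599
  stratum 2: (700/1360)²·(1 − 28/700)·0.321·0.679/27 = 0.00205305
  stratum 3: (400/1360)²·(1 − 20/400)·0.550·0.450/19 = 0.0010705
V̂(p̂_st) = 0.00344955; SE = √V̂ = 0.0587328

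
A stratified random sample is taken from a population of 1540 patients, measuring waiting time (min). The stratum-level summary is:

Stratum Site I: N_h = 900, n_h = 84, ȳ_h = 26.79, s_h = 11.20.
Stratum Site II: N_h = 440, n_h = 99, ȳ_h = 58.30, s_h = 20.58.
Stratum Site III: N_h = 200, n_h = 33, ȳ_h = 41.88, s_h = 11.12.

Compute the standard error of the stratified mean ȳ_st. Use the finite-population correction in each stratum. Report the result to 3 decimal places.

SE(ȳ_st) ≈ 0.886

V̂(ȳ_st) = Σ W_h² (1 − n_h/N_h) s_h²/n_h, with W_h = N_h/N and N = 1540:
  stratum Site I: (900/1540)²·(1 − 84/900)·11.20²/84 = 0.462432
  stratum Site II: (440/1540)²·(1 − 99/440)·20.58²/99 = 0.270658
  stratum Site III: (200/1540)²·(1 − 33/200)·11.12²/33 = 0.0527716
V̂(ȳ_st) = 0.785862
SE(ȳ_st) = √0.785862 = 0.886489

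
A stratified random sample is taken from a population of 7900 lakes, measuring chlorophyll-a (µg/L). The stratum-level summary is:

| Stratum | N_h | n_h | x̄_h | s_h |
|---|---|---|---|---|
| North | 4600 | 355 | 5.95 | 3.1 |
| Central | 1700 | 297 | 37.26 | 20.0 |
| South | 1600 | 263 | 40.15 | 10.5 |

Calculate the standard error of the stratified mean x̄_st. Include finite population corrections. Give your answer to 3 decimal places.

SE(x̄_st) ≈ 0.273

V̂(x̄_st) = Σ W_h² (1 − n_h/N_h) s_h²/n_h, with W_h = N_h/N and N = 7900:
  stratum North: (4600/7900)²·(1 − 355/4600)·3.1²/355 = 0.00846986
  stratum Central: (1700/7900)²·(1 − 297/1700)·20.0²/297 = 0.0514702
  stratum South: (1600/7900)²·(1 − 263/1600)·10.5²/263 = 0.0143688
V̂(x̄_st) = 0.0743089
SE(x̄_st) = √0.0743089 = 0.272597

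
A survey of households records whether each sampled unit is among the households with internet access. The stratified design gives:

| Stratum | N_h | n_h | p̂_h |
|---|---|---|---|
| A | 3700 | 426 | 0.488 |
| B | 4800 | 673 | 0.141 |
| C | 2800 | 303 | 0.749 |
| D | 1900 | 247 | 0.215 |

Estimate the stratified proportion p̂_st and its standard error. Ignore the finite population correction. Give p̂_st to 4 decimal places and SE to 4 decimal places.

N = 13200; stratum weights W_h = N_h/N.
p̂_st = Σ W_h p̂_h = (3700·0.488 + 4800·0.141 + 2800·0.749 + 1900·0.215)/13200 = 0.37789
V̂(p̂_st) = Σ W_h² p̂_h(1−p̂_h)/(n_h−1):
  stratum A: (3700/13200)²·0.488·0.512/425 = 4.61909e-05
  stratum B: (4800/13200)²·0.141·0.859/672 = 2.38329e-05
  stratum C: (2800/13200)²·0.749·0.251/302 = 2.80102e-05
  stratum D: (1900/13200)²·0.215·0.785/246 = 1.42145e-05
V̂(p̂_st) = 0.000112249; SE = √V̂ = 0.0105947

p̂_st ≈ 0.3779, SE ≈ 0.0106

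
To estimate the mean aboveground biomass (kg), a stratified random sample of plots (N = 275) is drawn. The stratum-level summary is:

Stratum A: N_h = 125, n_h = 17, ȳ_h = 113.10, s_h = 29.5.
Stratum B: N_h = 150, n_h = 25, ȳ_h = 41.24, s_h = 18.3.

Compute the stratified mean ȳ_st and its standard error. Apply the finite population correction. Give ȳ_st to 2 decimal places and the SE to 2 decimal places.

ȳ_st = Σ W_h ȳ_h = (125·113.10 + 150·41.24)/275 = 73.90364
V̂(ȳ_st) = Σ W_h² (1 − n_h/N_h) s_h²/n_h, with W_h = N_h/N and N = 275:
  stratum A: (125/275)²·(1 − 17/125)·29.5²/17 = 9.13826
  stratum B: (150/275)²·(1 − 25/150)·18.3²/25 = 3.32122
V̂(ȳ_st) = 12.4595
SE(ȳ_st) = √12.4595 = 3.5298

ȳ_st ≈ 73.90, SE ≈ 3.53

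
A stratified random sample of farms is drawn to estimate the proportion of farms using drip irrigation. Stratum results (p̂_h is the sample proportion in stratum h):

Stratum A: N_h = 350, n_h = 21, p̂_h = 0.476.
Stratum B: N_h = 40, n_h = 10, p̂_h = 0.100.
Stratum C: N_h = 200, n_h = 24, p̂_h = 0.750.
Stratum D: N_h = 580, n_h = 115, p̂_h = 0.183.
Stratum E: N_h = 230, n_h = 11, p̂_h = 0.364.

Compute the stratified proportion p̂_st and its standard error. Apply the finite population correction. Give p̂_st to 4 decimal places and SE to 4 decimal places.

N = 1400; stratum weights W_h = N_h/N.
p̂_st = Σ W_h p̂_h = (350·0.476 + 40·0.100 + 200·0.750 + 580·0.183 + 230·0.364)/1400 = 0.36461
V̂(p̂_st) = Σ W_h² (1 − n_h/N_h) p̂_h(1−p̂_h)/(n_h−1):
  stratum A: (350/1400)²·(1 − 21/350)·0.476·0.524/20 = 0.000732683
  stratum B: (40/1400)²·(1 − 10/40)·0.100·0.900/9 = 6.12245e-06
  stratum C: (200/1400)²·(1 − 24/200)·0.750·0.250/23 = 0.000146406
  stratum D: (580/1400)²·(1 − 115/580)·0.183·0.817/114 = 0.000180465
  stratum E: (230/1400)²·(1 − 11/230)·0.364·0.636/10 = 0.000594942
V̂(p̂_st) = 0.00166062; SE = √V̂ = 0.0407507

p̂_st ≈ 0.3646, SE ≈ 0.0408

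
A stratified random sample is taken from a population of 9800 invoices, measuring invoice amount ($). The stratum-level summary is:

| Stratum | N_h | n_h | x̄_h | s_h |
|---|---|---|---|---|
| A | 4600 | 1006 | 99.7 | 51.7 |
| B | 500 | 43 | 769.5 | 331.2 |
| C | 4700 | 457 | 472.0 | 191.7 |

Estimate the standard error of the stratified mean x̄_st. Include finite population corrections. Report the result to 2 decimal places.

SE(x̄_st) ≈ 4.82

V̂(x̄_st) = Σ W_h² (1 − n_h/N_h) s_h²/n_h, with W_h = N_h/N and N = 9800:
  stratum A: (4600/9800)²·(1 − 1006/4600)·51.7²/1006 = 0.457369
  stratum B: (500/9800)²·(1 − 43/500)·331.2²/43 = 6.06941
  stratum C: (4700/9800)²·(1 − 457/4700)·191.7²/457 = 16.6973
V̂(x̄_st) = 23.2241
SE(x̄_st) = √23.2241 = 4.81914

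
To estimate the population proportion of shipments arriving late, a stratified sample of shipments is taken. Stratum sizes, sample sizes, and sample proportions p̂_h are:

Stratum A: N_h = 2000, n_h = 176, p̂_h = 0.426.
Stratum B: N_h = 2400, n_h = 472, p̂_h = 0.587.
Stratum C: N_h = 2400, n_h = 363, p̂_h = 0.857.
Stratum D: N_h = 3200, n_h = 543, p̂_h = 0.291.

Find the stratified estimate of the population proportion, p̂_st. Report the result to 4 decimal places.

N = 10000; stratum weights W_h = N_h/N.
p̂_st = Σ W_h p̂_h = (2000·0.426 + 2400·0.587 + 2400·0.857 + 3200·0.291)/10000 = 0.52488

p̂_st ≈ 0.5249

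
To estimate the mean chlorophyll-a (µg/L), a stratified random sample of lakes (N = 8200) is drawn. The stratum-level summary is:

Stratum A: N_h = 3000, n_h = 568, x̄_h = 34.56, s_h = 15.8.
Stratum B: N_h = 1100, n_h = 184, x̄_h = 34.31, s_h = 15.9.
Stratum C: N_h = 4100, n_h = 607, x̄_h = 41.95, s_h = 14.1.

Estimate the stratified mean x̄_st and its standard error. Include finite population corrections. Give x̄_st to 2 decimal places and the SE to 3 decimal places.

x̄_st = Σ W_h x̄_h = (3000·34.56 + 1100·34.31 + 4100·41.95)/8200 = 38.22146
V̂(x̄_st) = Σ W_h² (1 − n_h/N_h) s_h²/n_h, with W_h = N_h/N and N = 8200:
  stratum A: (3000/8200)²·(1 − 568/3000)·15.8²/568 = 0.0476895
  stratum B: (1100/8200)²·(1 − 184/1100)·15.9²/184 = 0.0205891
  stratum C: (4100/8200)²·(1 − 607/4100)·14.1²/607 = 0.0697596
V̂(x̄_st) = 0.138038
SE(x̄_st) = √0.138038 = 0.371535

x̄_st ≈ 38.22, SE ≈ 0.372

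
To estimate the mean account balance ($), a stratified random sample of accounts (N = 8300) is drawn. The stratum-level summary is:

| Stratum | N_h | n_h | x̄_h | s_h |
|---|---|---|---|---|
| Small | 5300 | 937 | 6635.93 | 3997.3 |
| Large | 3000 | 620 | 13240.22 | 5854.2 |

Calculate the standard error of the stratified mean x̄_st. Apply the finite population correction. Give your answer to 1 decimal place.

V̂(x̄_st) = Σ W_h² (1 − n_h/N_h) s_h²/n_h, with W_h = N_h/N and N = 8300:
  stratum Small: (5300/8300)²·(1 − 937/5300)·3997.3²/937 = 5723.99
  stratum Large: (3000/8300)²·(1 − 620/3000)·5854.2²/620 = 5729.09
V̂(x̄_st) = 11453.1
SE(x̄_st) = √11453.1 = 107.019

SE(x̄_st) ≈ 107.0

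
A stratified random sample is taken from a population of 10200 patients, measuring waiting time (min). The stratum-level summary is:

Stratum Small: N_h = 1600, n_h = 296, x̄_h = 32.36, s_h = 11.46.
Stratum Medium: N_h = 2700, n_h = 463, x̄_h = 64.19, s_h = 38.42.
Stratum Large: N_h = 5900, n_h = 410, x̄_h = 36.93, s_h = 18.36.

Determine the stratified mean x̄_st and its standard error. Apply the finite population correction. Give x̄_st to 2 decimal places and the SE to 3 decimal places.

x̄_st = Σ W_h x̄_h = (1600·32.36 + 2700·64.19 + 5900·36.93)/10200 = 43.42902
V̂(x̄_st) = Σ W_h² (1 − n_h/N_h) s_h²/n_h, with W_h = N_h/N and N = 10200:
  stratum Small: (1600/10200)²·(1 − 296/1600)·11.46²/296 = 0.00889764
  stratum Medium: (2700/10200)²·(1 − 463/2700)·38.42²/463 = 0.185082
  stratum Large: (5900/10200)²·(1 − 410/5900)·18.36²/410 = 0.255968
V̂(x̄_st) = 0.449947
SE(x̄_st) = √0.449947 = 0.670781

x̄_st ≈ 43.43, SE ≈ 0.671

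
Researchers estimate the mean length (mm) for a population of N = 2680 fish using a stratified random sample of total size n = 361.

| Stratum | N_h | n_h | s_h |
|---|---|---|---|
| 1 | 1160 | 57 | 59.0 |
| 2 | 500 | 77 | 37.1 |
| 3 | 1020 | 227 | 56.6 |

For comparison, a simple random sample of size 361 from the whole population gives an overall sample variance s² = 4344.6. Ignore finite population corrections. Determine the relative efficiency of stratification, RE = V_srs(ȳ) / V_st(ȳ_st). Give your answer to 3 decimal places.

RE ≈ 0.853

V̂(ȳ_st) = Σ W_h² s_h²/n_h, with W_h = N_h/N and N = 2680:
  stratum 1: (1160/2680)²·59.0²/57 = 11.4413
  stratum 2: (500/2680)²·37.1²/77 = 0.622196
  stratum 3: (1020/2680)²·56.6²/227 = 2.04427
V_st = 14.1078
V_srs = s²/n = 4344.6/361 = 12.0349
Relative efficiency = V_srs / V_st = 12.0349/14.1078 = 0.8531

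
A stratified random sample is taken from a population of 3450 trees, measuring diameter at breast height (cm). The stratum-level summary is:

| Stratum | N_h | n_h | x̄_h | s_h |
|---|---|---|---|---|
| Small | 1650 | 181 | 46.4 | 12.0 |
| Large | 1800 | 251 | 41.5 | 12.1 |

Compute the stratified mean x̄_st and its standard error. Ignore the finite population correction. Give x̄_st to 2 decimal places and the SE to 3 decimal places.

x̄_st ≈ 43.84, SE ≈ 0.584

x̄_st = Σ W_h x̄_h = (1650·46.4 + 1800·41.5)/3450 = 43.84348
V̂(x̄_st) = Σ W_h² s_h²/n_h, with W_h = N_h/N and N = 3450:
  stratum Small: (1650/3450)²·12.0²/181 = 0.181976
  stratum Large: (1800/3450)²·12.1²/251 = 0.158783
V̂(x̄_st) = 0.340759
SE(x̄_st) = √0.340759 = 0.583745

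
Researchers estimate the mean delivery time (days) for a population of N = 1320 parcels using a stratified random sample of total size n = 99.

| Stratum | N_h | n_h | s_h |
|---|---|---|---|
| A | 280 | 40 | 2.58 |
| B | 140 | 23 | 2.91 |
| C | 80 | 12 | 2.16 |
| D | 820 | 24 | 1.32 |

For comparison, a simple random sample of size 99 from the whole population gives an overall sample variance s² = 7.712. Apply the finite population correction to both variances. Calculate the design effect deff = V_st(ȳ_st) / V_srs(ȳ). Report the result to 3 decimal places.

deff ≈ 0.531

V̂(ȳ_st) = Σ W_h² (1 − n_h/N_h) s_h²/n_h, with W_h = N_h/N and N = 1320:
  stratum A: (280/1320)²·(1 − 40/280)·2.58²/40 = 0.00641802
  stratum B: (140/1320)²·(1 − 23/140)·2.91²/23 = 0.00346118
  stratum C: (80/1320)²·(1 − 12/80)·2.16²/12 = 0.00121388
  stratum D: (820/1320)²·(1 − 24/820)·1.32²/24 = 0.0271967
V_st = 0.0382897
V_srs = (1 − 99/1320)·7.712/99 = 0.0720566
deff = V_st / V_srs = 0.0382897/0.0720566 = 0.5314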